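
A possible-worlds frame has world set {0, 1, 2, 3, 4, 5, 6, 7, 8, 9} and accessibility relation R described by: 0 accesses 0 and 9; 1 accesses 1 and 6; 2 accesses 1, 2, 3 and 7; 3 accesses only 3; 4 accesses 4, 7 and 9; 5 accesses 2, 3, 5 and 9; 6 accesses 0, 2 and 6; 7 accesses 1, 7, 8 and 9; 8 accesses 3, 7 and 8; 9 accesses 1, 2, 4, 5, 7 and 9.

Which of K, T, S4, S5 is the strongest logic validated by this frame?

T

Reflexive (axiom T): yes — every world is R-related to itself.
Transitive (axiom 4): no — 0 R 9 and 9 R 1, but not 0 R 1.
Euclidean (axiom 5): no — 2 R 1 and 2 R 3, but not 1 R 3.
So F validates K, T; S4 would additionally require R to be transitive. The strongest is T.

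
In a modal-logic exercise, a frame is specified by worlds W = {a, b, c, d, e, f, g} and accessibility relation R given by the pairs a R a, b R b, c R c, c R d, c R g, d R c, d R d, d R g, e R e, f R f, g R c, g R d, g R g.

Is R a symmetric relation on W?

Symmetric: yes — every pair in R has its reverse in R.

Yes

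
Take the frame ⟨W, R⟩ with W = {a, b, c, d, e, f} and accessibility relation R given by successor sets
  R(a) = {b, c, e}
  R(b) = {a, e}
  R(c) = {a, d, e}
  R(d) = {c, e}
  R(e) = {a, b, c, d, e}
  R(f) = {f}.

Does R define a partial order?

Reflexive: no — a is not related to itself.
Transitive: no — a R c and c R d, but not a R d.
Antisymmetric: no — a R b and b R a with a ≠ b.
So R is not a partial order.

No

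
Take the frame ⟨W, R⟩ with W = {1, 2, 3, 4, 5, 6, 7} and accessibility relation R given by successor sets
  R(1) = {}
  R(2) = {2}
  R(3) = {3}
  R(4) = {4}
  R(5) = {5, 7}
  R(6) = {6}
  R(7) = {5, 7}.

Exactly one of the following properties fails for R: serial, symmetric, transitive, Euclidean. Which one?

serial

Serial: no — 1 has no R-successor.
Symmetric: yes — every pair in R has its reverse in R.
Transitive: yes — every two-step R-path is closed by a direct edge.
Euclidean: yes — any two successors of a common world are R-related.
Only serial fails.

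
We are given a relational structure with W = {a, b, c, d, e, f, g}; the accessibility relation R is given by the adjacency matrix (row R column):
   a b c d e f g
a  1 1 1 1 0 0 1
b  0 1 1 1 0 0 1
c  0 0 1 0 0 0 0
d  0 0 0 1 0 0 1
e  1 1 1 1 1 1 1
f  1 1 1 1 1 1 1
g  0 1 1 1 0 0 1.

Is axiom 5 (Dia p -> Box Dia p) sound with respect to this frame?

No

The schema 5 characterises exactly the Euclidean frames.
Euclidean: no — a R c and a R b, but not c R b.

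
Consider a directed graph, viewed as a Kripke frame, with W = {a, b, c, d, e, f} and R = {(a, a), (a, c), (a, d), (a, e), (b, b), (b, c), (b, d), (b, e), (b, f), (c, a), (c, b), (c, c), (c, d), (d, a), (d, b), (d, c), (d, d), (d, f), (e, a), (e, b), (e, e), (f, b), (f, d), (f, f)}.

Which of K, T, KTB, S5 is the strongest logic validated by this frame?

KTB

Reflexive (axiom T): yes — every world is R-related to itself.
Symmetric (axiom B): yes — every pair in R has its reverse in R.
Euclidean (axiom 5): no — a R c and a R e, but not c R e.
So F validates K, T, KTB; S5 would additionally require R to be Euclidean. The strongest is KTB.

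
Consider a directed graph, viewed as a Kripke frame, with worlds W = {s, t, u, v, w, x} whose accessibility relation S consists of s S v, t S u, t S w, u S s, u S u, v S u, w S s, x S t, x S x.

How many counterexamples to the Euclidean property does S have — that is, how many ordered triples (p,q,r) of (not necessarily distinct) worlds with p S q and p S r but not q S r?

Enumerating: (s,v,v), (t,u,w), (t,w,u), (t,w,w), (u,s,s), (u,s,u), (w,s,s), (x,t,t), (x,t,x).

9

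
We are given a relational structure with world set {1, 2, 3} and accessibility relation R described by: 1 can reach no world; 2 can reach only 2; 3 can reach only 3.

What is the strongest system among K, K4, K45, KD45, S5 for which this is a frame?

K45

Transitive (axiom 4): yes — every two-step R-path is closed by a direct edge.
Euclidean (axiom 5): yes — any two successors of a common world are R-related.
Serial (axiom D): no — 1 has no R-successor.
Reflexive (axiom T): no — 1 is not related to itself.
So F validates K, K4, K45; KD45 would additionally require R to be serial. The strongest is K45.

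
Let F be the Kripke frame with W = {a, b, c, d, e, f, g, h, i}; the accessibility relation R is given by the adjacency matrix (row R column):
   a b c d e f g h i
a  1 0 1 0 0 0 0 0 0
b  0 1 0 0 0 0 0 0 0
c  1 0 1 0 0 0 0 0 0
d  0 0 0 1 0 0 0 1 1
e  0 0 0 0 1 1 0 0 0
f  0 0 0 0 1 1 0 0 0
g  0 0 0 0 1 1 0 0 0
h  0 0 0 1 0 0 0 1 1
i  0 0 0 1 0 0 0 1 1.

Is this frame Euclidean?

Euclidean: yes — any two successors of a common world are R-related.

Yes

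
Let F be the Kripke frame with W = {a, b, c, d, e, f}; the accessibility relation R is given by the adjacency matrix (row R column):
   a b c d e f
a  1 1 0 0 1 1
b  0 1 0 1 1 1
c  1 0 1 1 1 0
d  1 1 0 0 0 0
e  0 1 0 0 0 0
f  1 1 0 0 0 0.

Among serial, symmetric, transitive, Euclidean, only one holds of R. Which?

Serial: yes — every world has a successor (e.g. a R a).
Symmetric: no — a R b but not b R a.
Transitive: no — a R b and b R d, but not a R d.
Euclidean: no — a R e and a R f, but not e R f.
Only serial holds.

serial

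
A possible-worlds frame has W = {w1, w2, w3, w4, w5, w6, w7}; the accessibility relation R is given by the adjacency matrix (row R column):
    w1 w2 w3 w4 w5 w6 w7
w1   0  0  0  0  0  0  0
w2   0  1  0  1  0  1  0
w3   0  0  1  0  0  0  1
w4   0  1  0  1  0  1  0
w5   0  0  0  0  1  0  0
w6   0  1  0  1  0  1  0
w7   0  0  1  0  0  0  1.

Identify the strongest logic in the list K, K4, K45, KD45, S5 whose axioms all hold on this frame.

K45

Transitive (axiom 4): yes — every two-step R-path is closed by a direct edge.
Euclidean (axiom 5): yes — any two successors of a common world are R-related.
Serial (axiom D): no — w1 has no R-successor.
Reflexive (axiom T): no — w1 is not related to itself.
So F validates K, K4, K45; KD45 would additionally require R to be serial. The strongest is K45.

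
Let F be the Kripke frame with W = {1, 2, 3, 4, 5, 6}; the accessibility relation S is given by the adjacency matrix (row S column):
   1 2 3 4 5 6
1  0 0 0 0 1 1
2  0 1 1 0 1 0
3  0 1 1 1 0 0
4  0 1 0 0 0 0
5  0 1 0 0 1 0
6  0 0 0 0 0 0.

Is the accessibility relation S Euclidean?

No

Euclidean: no — 1 S 5 and 1 S 6, but not 5 S 6.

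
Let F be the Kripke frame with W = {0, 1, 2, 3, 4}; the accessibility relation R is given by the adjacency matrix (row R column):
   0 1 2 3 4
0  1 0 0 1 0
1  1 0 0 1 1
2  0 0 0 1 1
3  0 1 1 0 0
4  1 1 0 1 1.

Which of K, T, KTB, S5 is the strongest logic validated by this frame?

K

Reflexive (axiom T): no — 1 is not related to itself.
Symmetric (axiom B): no — 0 R 3 but not 3 R 0.
Euclidean (axiom 5): no — 1 R 0 and 1 R 4, but not 0 R 4.
So F validates K; T would additionally require R to be reflexive. The strongest is K.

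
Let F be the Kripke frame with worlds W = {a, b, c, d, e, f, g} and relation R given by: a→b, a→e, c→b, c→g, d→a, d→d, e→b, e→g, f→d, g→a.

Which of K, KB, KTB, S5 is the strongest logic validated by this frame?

K

Symmetric (axiom B): no — a R b but not b R a.
Reflexive (axiom T): no — a is not related to itself.
Euclidean (axiom 5): no — a R b and a R e, but not b R e.
So F validates K; KB would additionally require R to be symmetric. The strongest is K.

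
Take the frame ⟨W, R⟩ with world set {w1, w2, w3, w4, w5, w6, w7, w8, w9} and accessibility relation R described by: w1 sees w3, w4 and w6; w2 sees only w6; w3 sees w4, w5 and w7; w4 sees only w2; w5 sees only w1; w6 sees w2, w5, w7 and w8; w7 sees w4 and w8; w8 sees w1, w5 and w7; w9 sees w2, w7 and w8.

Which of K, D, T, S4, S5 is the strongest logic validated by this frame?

Serial (axiom D): yes — every world has a successor (e.g. w1 R w3).
Reflexive (axiom T): no — w1 is not related to itself.
Transitive (axiom 4): no — w1 R w3 and w3 R w5, but not w1 R w5.
Euclidean (axiom 5): no — w1 R w3 and w1 R w6, but not w3 R w6.
So F validates K, D; T would additionally require R to be reflexive. The strongest is D.

D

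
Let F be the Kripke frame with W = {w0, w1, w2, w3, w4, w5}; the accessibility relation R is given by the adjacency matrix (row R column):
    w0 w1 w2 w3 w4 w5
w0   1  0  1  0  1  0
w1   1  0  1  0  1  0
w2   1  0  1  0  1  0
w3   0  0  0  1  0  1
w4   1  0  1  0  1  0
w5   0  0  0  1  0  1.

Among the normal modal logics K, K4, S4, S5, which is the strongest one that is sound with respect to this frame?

Transitive (axiom 4): yes — every two-step R-path is closed by a direct edge.
Reflexive (axiom T): no — w1 is not related to itself.
Euclidean (axiom 5): yes — any two successors of a common world are R-related.
So F validates K, K4; S4 would additionally require R to be reflexive. The strongest is K4.

K4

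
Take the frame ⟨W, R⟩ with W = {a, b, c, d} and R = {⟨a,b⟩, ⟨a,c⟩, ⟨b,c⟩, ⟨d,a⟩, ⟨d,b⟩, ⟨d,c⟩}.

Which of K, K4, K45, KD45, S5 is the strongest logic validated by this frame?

K4

Transitive (axiom 4): yes — every two-step R-path is closed by a direct edge.
Euclidean (axiom 5): no — a R c and a R b, but not c R b.
Serial (axiom D): no — c has no R-successor.
Reflexive (axiom T): no — a is not related to itself.
So F validates K, K4; K45 would additionally require R to be Euclidean. The strongest is K4.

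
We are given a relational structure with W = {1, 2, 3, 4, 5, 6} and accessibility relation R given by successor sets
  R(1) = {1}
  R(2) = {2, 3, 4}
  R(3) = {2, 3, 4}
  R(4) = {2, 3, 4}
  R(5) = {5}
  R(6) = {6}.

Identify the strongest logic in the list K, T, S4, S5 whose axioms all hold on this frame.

Reflexive (axiom T): yes — every world is R-related to itself.
Transitive (axiom 4): yes — every two-step R-path is closed by a direct edge.
Euclidean (axiom 5): yes — any two successors of a common world are R-related.
So F validates K, T, S4, S5. The strongest is S5.

S5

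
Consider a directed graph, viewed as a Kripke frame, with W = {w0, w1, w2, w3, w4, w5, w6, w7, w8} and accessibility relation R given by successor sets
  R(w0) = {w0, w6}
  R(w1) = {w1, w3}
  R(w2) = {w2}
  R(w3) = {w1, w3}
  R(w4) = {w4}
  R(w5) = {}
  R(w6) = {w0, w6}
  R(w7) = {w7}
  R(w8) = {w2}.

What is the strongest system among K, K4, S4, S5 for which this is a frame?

Transitive (axiom 4): yes — every two-step R-path is closed by a direct edge.
Reflexive (axiom T): no — w5 is not related to itself.
Euclidean (axiom 5): yes — any two successors of a common world are R-related.
So F validates K, K4; S4 would additionally require R to be reflexive. The strongest is K4.

K4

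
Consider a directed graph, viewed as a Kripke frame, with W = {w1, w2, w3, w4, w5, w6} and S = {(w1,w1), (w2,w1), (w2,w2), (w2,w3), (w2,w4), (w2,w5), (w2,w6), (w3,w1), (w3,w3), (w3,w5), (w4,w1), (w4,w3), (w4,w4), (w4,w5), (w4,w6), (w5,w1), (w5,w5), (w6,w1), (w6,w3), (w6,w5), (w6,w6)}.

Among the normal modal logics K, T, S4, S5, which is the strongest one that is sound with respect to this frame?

Reflexive (axiom T): yes — every world is S-related to itself.
Transitive (axiom 4): yes — every two-step S-path is closed by a direct edge.
Euclidean (axiom 5): no — w2 S w1 and w2 S w3, but not w1 S w3.
So F validates K, T, S4; S5 would additionally require S to be Euclidean. The strongest is S4.

S4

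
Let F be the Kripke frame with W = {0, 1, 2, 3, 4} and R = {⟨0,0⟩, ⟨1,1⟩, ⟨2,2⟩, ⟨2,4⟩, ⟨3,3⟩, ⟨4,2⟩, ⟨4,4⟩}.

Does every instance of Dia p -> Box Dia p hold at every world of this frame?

By correspondence theory, 5 is valid on a frame iff R is Euclidean.
Euclidean: yes — any two successors of a common world are R-related.

Yes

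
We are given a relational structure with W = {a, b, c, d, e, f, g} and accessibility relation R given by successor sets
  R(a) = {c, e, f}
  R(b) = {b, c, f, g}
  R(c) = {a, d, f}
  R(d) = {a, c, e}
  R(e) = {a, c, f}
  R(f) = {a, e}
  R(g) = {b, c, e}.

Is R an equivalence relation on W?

No

Reflexive: no — a is not related to itself.
Symmetric: no — b R c but not c R b.
Transitive: no — a R c and c R d, but not a R d.
So R is not an equivalence relation.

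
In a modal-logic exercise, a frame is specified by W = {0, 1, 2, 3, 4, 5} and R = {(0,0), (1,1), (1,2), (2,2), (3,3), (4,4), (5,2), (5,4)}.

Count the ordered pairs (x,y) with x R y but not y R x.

3

Enumerating: (1,2), (5,2), (5,4).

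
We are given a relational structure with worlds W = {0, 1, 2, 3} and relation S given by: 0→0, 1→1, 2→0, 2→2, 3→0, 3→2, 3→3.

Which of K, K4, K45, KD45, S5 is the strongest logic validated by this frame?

Transitive (axiom 4): yes — every two-step S-path is closed by a direct edge.
Euclidean (axiom 5): no — 3 S 0 and 3 S 2, but not 0 S 2.
Serial (axiom D): yes — every world has a successor (e.g. 0 S 0).
Reflexive (axiom T): yes — every world is S-related to itself.
So F validates K, K4; K45 would additionally require S to be Euclidean. The strongest is K4.

K4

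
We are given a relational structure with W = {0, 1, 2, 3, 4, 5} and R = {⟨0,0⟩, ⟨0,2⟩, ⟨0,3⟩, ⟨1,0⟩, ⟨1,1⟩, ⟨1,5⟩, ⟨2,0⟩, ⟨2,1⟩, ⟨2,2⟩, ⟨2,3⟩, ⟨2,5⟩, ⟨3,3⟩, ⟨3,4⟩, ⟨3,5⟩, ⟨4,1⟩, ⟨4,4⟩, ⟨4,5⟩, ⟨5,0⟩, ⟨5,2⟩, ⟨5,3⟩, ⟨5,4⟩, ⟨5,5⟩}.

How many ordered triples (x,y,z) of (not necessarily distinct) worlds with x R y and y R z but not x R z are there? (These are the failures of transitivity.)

Enumerating: (0,2,1), (0,2,5), (0,3,4), (0,3,5), (1,0,2), (1,0,3), (1,5,2), (1,5,3), (1,5,4), (2,3,4), (2,5,4), (3,4,1), … and 8 more.
Total: 20.

20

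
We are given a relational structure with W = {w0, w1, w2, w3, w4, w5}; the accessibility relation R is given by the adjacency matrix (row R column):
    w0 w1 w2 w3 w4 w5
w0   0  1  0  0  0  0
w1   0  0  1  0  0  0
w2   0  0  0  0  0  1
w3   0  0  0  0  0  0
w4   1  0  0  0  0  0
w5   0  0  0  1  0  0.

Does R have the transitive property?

No

Transitive: no — w0 R w1 and w1 R w2, but not w0 R w2.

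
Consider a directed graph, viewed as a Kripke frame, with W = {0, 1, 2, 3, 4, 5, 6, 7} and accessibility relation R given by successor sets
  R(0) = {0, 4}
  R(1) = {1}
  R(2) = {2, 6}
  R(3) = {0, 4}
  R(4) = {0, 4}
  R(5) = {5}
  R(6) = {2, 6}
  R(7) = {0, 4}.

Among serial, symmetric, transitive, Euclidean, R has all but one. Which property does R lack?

Serial: yes — every world has a successor (e.g. 0 R 0).
Symmetric: no — 3 R 0 but not 0 R 3.
Transitive: yes — every two-step R-path is closed by a direct edge.
Euclidean: yes — any two successors of a common world are R-related.
Only symmetric fails.

symmetric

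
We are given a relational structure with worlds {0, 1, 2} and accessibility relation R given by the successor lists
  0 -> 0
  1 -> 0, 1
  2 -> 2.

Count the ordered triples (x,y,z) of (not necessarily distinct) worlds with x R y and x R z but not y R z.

1

Enumerating: (1,0,1).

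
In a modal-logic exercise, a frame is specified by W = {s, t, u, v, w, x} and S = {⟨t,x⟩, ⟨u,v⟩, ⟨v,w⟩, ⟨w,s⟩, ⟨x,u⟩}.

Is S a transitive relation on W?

Transitive: no — t S x and x S u, but not t S u.

No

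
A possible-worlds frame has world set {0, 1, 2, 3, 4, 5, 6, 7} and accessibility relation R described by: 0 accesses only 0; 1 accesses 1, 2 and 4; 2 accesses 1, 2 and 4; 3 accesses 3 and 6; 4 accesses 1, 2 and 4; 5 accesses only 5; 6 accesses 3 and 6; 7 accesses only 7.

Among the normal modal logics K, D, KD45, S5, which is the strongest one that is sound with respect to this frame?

Serial (axiom D): yes — every world has a successor (e.g. 0 R 0).
Euclidean (axiom 5): yes — any two successors of a common world are R-related.
Transitive (axiom 4): yes — every two-step R-path is closed by a direct edge.
Reflexive (axiom T): yes — every world is R-related to itself.
So F validates K, D, KD45, S5. The strongest is S5.

S5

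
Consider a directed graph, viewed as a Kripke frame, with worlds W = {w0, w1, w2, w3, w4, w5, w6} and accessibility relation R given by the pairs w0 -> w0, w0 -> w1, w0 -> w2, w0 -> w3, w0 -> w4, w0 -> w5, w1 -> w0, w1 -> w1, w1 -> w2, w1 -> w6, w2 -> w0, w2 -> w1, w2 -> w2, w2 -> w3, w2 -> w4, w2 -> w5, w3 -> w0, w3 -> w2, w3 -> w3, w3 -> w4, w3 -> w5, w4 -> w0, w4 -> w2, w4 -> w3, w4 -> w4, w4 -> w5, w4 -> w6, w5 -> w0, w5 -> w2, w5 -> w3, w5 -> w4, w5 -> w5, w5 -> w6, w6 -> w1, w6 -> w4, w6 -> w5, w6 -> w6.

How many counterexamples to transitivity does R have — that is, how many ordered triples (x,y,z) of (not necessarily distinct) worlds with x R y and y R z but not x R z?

Enumerating: (w0,w1,w6), (w0,w4,w6), (w0,w5,w6), (w1,w0,w3), (w1,w0,w4), (w1,w0,w5), (w1,w2,w3), (w1,w2,w4), (w1,w2,w5), (w1,w6,w4), (w1,w6,w5), (w2,w1,w6), … and 20 more.
Total: 32.

32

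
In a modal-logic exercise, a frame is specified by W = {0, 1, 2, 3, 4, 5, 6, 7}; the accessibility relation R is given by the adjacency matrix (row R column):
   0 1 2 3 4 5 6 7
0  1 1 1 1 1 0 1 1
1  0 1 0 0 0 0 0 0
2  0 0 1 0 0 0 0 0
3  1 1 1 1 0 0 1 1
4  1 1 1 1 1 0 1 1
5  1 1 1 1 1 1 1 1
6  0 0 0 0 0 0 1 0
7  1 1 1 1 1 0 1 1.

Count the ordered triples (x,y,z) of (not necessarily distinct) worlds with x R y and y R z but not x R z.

2

Enumerating: (3,0,4), (3,7,4).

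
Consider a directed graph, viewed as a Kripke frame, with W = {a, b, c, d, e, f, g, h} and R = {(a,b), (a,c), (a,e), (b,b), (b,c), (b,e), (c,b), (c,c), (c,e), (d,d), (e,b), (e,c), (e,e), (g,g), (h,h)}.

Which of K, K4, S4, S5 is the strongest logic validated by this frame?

K4

Transitive (axiom 4): yes — every two-step R-path is closed by a direct edge.
Reflexive (axiom T): no — a is not related to itself.
Euclidean (axiom 5): yes — any two successors of a common world are R-related.
So F validates K, K4; S4 would additionally require R to be reflexive. The strongest is K4.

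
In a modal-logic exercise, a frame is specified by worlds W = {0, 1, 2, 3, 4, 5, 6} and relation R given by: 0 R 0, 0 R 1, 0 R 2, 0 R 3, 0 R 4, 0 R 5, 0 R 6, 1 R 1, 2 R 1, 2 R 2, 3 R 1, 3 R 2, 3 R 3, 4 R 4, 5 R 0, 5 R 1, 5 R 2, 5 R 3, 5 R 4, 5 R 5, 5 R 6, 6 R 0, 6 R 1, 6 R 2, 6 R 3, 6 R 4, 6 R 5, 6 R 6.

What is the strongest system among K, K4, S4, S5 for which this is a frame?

S4

Transitive (axiom 4): yes — every two-step R-path is closed by a direct edge.
Reflexive (axiom T): yes — every world is R-related to itself.
Euclidean (axiom 5): no — 0 R 1 and 0 R 2, but not 1 R 2.
So F validates K, K4, S4; S5 would additionally require R to be Euclidean. The strongest is S4.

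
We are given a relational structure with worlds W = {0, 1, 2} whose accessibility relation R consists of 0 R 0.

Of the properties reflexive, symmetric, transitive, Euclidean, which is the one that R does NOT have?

Reflexive: no — 1 is not related to itself.
Symmetric: yes — every pair in R has its reverse in R.
Transitive: yes — every two-step R-path is closed by a direct edge.
Euclidean: yes — any two successors of a common world are R-related.
Only reflexive fails.

reflexive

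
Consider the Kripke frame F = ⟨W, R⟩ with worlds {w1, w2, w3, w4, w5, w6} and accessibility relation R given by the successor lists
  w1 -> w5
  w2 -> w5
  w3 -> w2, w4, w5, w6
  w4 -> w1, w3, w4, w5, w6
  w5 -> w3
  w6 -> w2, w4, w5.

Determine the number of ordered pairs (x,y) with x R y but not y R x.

Enumerating: (w1,w5), (w2,w5), (w3,w2), (w3,w6), (w4,w1), (w4,w5), (w6,w2), (w6,w5).

8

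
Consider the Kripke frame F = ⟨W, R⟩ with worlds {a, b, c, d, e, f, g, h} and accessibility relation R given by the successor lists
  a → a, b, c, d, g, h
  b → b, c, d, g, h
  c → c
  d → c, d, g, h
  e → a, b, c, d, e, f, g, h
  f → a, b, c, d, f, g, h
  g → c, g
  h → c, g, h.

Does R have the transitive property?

Yes

Transitive: yes — every two-step R-path is closed by a direct edge.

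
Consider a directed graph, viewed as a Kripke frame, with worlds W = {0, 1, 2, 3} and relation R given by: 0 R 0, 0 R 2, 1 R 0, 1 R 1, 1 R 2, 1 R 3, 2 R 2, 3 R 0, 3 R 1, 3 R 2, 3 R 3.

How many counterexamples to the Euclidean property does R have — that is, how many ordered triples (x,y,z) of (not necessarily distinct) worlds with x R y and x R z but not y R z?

Enumerating: (0,2,0), (1,0,1), (1,0,3), (1,2,0), (1,2,1), (1,2,3), (3,0,1), (3,0,3), (3,2,0), (3,2,1), (3,2,3).

11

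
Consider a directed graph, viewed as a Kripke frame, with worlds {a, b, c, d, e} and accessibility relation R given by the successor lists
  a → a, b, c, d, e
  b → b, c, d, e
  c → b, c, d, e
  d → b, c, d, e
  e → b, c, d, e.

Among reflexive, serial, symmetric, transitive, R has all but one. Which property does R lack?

symmetric

Reflexive: yes — every world is R-related to itself.
Serial: yes — every world has a successor (e.g. a R a).
Symmetric: no — a R b but not b R a.
Transitive: yes — every two-step R-path is closed by a direct edge.
Only symmetric fails.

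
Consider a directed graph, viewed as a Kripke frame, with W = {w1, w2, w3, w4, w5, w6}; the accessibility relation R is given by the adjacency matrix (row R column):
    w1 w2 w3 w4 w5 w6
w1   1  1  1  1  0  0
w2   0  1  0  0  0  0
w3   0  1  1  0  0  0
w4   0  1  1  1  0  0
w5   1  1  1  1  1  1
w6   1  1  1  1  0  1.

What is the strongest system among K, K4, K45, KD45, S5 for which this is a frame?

Transitive (axiom 4): yes — every two-step R-path is closed by a direct edge.
Euclidean (axiom 5): no — w1 R w2 and w1 R w3, but not w2 R w3.
Serial (axiom D): yes — every world has a successor (e.g. w1 R w1).
Reflexive (axiom T): yes — every world is R-related to itself.
So F validates K, K4; K45 would additionally require R to be Euclidean. The strongest is K4.

K4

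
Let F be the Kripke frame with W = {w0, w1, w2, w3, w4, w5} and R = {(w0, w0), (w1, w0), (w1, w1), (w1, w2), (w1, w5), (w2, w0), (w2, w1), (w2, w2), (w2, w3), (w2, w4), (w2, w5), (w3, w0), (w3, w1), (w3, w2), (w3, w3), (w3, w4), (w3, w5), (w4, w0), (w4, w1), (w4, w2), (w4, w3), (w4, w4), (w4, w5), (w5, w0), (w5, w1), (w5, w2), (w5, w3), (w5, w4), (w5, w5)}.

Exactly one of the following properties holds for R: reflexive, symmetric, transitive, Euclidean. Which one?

Reflexive: yes — every world is R-related to itself.
Symmetric: no — w1 R w0 but not w0 R w1.
Transitive: no — w1 R w2 and w2 R w3, but not w1 R w3.
Euclidean: no — w1 R w0 and w1 R w2, but not w0 R w2.
Only reflexive holds.

reflexive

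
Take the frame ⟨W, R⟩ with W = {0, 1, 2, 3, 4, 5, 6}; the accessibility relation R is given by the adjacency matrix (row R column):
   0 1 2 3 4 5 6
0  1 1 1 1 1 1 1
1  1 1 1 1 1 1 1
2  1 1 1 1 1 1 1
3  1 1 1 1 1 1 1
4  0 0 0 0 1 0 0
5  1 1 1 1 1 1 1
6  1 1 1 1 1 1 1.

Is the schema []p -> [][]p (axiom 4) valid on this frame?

The schema 4 characterises exactly the transitive frames.
Transitive: yes — every two-step R-path is closed by a direct edge.

Yes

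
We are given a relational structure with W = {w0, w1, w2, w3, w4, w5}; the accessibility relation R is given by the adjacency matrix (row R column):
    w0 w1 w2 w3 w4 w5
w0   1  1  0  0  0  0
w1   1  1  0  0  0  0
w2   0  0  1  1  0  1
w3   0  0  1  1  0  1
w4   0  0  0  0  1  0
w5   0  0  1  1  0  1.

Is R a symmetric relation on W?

Yes

Symmetric: yes — every pair in R has its reverse in R.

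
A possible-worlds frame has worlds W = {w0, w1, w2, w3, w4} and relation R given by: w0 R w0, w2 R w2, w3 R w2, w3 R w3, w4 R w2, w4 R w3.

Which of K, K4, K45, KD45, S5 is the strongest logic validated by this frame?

K4

Transitive (axiom 4): yes — every two-step R-path is closed by a direct edge.
Euclidean (axiom 5): no — w4 R w2 and w4 R w3, but not w2 R w3.
Serial (axiom D): no — w1 has no R-successor.
Reflexive (axiom T): no — w1 is not related to itself.
So F validates K, K4; K45 would additionally require R to be Euclidean. The strongest is K4.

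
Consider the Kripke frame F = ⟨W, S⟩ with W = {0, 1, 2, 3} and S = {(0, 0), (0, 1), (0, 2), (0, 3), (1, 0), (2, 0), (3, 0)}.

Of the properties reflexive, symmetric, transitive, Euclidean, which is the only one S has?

symmetric

Reflexive: no — 1 is not related to itself.
Symmetric: yes — every pair in S has its reverse in S.
Transitive: no — 1 S 0 and 0 S 2, but not 1 S 2.
Euclidean: no — 0 S 1 and 0 S 2, but not 1 S 2.
Only symmetric holds.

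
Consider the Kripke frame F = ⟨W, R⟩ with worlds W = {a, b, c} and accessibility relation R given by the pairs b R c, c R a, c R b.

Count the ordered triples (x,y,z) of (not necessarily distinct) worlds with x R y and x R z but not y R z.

Enumerating: (b,c,c), (c,a,a), (c,a,b), (c,b,a), (c,b,b).

5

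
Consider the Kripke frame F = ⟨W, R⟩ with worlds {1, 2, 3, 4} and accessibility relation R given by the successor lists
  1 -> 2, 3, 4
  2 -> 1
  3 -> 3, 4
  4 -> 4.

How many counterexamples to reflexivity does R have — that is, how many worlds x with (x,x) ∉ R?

Enumerating: 1, 2.

2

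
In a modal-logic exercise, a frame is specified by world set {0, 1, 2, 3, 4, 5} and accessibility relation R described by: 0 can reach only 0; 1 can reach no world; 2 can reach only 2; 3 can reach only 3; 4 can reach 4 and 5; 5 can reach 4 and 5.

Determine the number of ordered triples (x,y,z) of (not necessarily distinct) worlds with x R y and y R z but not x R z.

0

R is transitive; there are no such tuples.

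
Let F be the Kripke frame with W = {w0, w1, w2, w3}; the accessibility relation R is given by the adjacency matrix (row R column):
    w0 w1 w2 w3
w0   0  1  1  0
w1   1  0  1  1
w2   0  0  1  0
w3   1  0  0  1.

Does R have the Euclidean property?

Euclidean: no — w0 R w2 and w0 R w1, but not w2 R w1.

No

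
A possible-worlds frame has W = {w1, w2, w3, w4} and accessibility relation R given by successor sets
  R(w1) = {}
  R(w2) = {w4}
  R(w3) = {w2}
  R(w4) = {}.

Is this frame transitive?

No

Transitive: no — w3 R w2 and w2 R w4, but not w3 R w4.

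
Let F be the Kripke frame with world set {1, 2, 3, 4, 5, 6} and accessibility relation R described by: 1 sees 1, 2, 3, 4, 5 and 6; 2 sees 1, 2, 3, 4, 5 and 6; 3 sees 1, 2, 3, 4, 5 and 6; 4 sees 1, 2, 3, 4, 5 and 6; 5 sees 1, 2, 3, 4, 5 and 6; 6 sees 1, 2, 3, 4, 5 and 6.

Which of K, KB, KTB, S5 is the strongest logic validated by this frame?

Symmetric (axiom B): yes — every pair in R has its reverse in R.
Reflexive (axiom T): yes — every world is R-related to itself.
Euclidean (axiom 5): yes — any two successors of a common world are R-related.
So F validates K, KB, KTB, S5. The strongest is S5.

S5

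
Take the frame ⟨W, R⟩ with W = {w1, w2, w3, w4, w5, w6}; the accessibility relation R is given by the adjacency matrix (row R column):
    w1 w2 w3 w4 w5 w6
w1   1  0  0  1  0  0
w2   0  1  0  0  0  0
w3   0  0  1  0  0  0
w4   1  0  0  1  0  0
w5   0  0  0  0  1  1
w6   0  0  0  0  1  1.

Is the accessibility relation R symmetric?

Yes

Symmetric: yes — every pair in R has its reverse in R.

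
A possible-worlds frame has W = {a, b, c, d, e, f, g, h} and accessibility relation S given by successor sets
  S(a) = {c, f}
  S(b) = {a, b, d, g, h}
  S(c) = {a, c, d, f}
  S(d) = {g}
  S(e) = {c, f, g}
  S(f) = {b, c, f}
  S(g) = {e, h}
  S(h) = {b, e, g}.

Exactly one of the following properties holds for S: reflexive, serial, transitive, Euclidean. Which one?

Reflexive: no — a is not related to itself.
Serial: yes — every world has a successor (e.g. a S c).
Transitive: no — a S c and c S d, but not a S d.
Euclidean: no — b S a and b S d, but not a S d.
Only serial holds.

serial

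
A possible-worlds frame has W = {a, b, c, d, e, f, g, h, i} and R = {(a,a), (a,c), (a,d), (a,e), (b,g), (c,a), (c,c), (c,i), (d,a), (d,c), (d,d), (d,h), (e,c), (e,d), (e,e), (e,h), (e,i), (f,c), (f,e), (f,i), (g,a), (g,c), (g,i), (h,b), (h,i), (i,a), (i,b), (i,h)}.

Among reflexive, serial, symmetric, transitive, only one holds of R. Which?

Reflexive: no — b is not related to itself.
Serial: yes — every world has a successor (e.g. a R a).
Symmetric: no — a R e but not e R a.
Transitive: no — a R c and c R i, but not a R i.
Only serial holds.

serial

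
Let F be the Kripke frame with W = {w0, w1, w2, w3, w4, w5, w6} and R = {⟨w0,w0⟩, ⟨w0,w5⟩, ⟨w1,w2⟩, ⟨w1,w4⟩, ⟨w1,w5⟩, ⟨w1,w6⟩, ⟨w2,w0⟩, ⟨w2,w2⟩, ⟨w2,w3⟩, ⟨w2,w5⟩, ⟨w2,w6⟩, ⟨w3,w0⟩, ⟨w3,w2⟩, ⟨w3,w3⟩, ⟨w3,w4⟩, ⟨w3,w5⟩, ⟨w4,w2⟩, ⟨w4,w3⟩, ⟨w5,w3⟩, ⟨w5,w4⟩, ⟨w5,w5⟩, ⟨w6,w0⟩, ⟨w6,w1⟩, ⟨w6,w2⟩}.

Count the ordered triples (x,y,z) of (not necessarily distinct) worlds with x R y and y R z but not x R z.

Enumerating: (w0,w5,w3), (w0,w5,w4), (w1,w2,w0), (w1,w2,w3), (w1,w4,w3), (w1,w5,w3), (w1,w6,w0), (w1,w6,w1), (w2,w3,w4), (w2,w5,w4), (w2,w6,w1), (w3,w2,w6), … and 16 more.
Total: 28.

28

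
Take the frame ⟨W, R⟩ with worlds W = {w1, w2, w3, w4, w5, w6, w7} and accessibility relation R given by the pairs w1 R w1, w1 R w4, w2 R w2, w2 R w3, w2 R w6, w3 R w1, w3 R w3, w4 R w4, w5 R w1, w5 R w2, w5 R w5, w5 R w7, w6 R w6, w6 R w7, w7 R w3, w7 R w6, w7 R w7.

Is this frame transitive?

Transitive: no — w2 R w3 and w3 R w1, but not w2 R w1.

No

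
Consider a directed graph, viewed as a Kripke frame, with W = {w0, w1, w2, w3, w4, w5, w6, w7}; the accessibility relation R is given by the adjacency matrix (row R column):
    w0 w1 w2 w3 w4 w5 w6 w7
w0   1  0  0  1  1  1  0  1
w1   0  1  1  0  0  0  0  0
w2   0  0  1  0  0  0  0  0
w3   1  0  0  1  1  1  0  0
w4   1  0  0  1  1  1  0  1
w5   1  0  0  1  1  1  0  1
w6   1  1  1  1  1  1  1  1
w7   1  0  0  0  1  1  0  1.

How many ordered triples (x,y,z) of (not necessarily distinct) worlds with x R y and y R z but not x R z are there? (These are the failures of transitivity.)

6

Enumerating: (w3,w0,w7), (w3,w4,w7), (w3,w5,w7), (w7,w0,w3), (w7,w4,w3), (w7,w5,w3).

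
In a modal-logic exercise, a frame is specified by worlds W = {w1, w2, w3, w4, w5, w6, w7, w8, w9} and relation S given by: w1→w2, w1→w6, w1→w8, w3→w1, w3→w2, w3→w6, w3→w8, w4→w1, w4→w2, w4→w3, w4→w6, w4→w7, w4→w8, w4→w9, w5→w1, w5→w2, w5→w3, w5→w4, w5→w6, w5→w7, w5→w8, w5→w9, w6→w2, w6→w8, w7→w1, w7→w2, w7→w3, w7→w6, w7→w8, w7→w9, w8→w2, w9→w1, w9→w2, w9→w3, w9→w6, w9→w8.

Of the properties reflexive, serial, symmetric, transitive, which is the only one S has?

transitive

Reflexive: no — w1 is not related to itself.
Serial: no — w2 has no S-successor.
Symmetric: no — w1 S w2 but not w2 S w1.
Transitive: yes — every two-step S-path is closed by a direct edge.
Only transitive holds.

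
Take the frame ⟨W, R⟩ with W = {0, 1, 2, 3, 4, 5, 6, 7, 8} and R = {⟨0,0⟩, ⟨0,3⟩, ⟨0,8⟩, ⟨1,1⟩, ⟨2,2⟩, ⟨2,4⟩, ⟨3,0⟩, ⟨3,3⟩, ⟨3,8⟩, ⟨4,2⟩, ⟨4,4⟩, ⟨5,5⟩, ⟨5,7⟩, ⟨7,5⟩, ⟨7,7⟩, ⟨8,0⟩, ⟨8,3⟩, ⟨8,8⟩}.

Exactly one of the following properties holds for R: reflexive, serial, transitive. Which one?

transitive

Reflexive: no — 6 is not related to itself.
Serial: no — 6 has no R-successor.
Transitive: yes — every two-step R-path is closed by a direct edge.
Only transitive holds.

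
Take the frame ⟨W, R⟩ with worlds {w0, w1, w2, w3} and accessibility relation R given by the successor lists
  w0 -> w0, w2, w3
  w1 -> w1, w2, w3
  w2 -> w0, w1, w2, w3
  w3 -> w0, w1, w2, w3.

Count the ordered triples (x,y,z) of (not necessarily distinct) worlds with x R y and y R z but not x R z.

Enumerating: (w0,w2,w1), (w0,w3,w1), (w1,w2,w0), (w1,w3,w0).

4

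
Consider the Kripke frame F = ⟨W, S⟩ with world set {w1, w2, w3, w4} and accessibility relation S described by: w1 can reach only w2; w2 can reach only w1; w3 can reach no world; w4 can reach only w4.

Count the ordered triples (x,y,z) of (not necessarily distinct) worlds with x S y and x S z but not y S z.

2

Enumerating: (w1,w2,w2), (w2,w1,w1).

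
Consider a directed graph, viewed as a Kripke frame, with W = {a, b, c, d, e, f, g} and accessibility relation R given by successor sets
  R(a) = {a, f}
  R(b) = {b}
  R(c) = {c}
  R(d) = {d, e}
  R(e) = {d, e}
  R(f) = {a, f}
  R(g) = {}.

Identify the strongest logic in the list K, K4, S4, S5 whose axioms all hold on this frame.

K4

Transitive (axiom 4): yes — every two-step R-path is closed by a direct edge.
Reflexive (axiom T): no — g is not related to itself.
Euclidean (axiom 5): yes — any two successors of a common world are R-related.
So F validates K, K4; S4 would additionally require R to be reflexive. The strongest is K4.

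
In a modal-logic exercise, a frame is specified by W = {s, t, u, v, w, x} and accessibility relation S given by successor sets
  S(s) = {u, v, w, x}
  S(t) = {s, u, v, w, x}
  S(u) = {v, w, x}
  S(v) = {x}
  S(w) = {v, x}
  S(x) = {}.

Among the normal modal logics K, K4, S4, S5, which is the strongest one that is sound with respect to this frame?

K4

Transitive (axiom 4): yes — every two-step S-path is closed by a direct edge.
Reflexive (axiom T): no — s is not related to itself.
Euclidean (axiom 5): no — s S v and s S u, but not v S u.
So F validates K, K4; S4 would additionally require S to be reflexive. The strongest is K4.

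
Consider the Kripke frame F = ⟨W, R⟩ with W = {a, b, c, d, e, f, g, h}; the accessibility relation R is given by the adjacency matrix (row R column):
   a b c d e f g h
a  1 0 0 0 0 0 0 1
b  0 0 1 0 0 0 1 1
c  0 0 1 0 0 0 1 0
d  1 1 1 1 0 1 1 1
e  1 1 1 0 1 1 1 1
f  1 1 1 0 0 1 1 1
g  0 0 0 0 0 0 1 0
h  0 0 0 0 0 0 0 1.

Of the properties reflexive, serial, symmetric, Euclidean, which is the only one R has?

serial

Reflexive: no — b is not related to itself.
Serial: yes — every world has a successor (e.g. a R a).
Symmetric: no — a R h but not h R a.
Euclidean: no — b R c and b R h, but not c R h.
Only serial holds.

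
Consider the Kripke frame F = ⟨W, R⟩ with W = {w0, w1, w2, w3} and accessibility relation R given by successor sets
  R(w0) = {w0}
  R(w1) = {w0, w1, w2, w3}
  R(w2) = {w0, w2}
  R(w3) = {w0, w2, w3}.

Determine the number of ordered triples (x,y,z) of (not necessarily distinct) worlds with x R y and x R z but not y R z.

10

Enumerating: (w1,w0,w1), (w1,w0,w2), (w1,w0,w3), (w1,w2,w1), (w1,w2,w3), (w1,w3,w1), (w2,w0,w2), (w3,w0,w2), (w3,w0,w3), (w3,w2,w3).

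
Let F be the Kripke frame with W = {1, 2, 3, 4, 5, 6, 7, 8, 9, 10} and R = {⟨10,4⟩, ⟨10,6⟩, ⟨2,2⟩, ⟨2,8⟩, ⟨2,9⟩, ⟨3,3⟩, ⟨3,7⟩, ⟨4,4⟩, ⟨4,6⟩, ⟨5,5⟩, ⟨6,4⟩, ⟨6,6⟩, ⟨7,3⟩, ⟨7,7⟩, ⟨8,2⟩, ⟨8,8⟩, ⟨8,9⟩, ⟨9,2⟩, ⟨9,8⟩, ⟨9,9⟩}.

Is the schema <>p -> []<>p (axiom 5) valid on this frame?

By correspondence theory, 5 is valid on a frame iff R is Euclidean.
Euclidean: yes — any two successors of a common world are R-related.

Yes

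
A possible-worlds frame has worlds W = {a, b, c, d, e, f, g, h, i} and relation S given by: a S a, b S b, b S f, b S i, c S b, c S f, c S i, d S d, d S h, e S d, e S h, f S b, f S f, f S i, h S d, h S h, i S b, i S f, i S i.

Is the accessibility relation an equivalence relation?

Reflexive: no — c is not related to itself.
Symmetric: no — c S b but not b S c.
Transitive: yes — every two-step S-path is closed by a direct edge.
So S is not an equivalence relation.

No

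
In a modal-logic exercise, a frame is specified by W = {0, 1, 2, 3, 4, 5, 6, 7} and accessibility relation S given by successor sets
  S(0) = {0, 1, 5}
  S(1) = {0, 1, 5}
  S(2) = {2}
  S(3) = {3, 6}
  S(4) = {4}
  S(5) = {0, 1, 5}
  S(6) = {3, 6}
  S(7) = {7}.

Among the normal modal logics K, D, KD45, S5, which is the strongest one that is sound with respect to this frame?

Serial (axiom D): yes — every world has a successor (e.g. 0 S 0).
Euclidean (axiom 5): yes — any two successors of a common world are S-related.
Transitive (axiom 4): yes — every two-step S-path is closed by a direct edge.
Reflexive (axiom T): yes — every world is S-related to itself.
So F validates K, D, KD45, S5. The strongest is S5.

S5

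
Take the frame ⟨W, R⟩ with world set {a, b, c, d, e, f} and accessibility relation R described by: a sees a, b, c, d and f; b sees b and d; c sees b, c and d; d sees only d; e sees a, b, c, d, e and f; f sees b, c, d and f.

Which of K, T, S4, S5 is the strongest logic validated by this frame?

S4

Reflexive (axiom T): yes — every world is R-related to itself.
Transitive (axiom 4): yes — every two-step R-path is closed by a direct edge.
Euclidean (axiom 5): no — a R b and a R c, but not b R c.
So F validates K, T, S4; S5 would additionally require R to be Euclidean. The strongest is S4.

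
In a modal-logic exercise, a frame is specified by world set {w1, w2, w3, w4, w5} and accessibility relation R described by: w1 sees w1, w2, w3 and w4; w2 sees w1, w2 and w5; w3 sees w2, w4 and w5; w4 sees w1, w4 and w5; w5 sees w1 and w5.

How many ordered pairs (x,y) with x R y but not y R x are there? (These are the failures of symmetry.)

7

Enumerating: (w1,w3), (w2,w5), (w3,w2), (w3,w4), (w3,w5), (w4,w5), (w5,w1).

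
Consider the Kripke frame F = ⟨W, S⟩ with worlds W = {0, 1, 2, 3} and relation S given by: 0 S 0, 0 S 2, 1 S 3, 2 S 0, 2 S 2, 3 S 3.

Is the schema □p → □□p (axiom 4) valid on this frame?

By correspondence theory, 4 is valid on a frame iff S is transitive.
Transitive: yes — every two-step S-path is closed by a direct edge.

Yes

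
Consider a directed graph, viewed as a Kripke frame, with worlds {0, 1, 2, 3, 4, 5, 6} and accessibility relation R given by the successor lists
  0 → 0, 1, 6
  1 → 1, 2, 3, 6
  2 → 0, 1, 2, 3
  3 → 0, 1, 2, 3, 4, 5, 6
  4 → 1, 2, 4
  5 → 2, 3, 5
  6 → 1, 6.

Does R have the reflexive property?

Yes

Reflexive: yes — every world is R-related to itself.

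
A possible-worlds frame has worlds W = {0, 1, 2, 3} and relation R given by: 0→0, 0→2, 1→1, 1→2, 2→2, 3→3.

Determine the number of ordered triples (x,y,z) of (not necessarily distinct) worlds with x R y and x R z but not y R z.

2

Enumerating: (0,2,0), (1,2,1).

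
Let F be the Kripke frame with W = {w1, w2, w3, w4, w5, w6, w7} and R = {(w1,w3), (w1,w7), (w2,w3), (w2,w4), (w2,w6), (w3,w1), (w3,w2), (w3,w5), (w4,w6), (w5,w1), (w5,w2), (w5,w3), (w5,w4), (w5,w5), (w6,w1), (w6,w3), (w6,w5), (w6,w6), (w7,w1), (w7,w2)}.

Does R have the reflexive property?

No

Reflexive: no — w1 is not related to itself.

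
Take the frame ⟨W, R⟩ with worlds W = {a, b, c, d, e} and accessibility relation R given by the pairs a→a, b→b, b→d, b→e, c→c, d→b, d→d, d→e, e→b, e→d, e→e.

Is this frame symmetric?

Symmetric: yes — every pair in R has its reverse in R.

Yes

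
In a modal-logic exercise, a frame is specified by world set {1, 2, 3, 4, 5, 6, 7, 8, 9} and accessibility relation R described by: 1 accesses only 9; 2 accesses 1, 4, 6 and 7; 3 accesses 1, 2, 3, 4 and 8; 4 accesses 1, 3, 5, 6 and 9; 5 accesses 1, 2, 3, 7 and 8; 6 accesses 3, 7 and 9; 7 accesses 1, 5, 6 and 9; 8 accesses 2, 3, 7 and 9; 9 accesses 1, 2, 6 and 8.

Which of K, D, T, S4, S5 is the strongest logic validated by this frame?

D

Serial (axiom D): yes — every world has a successor (e.g. 1 R 9).
Reflexive (axiom T): no — 1 is not related to itself.
Transitive (axiom 4): no — 1 R 9 and 9 R 2, but not 1 R 2.
Euclidean (axiom 5): no — 2 R 1 and 2 R 4, but not 1 R 4.
So F validates K, D; T would additionally require R to be reflexive. The strongest is D.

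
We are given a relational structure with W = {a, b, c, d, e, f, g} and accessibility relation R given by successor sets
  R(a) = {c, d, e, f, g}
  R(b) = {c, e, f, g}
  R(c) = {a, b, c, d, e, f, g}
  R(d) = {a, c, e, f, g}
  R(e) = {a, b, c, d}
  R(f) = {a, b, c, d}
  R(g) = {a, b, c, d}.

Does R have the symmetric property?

Yes

Symmetric: yes — every pair in R has its reverse in R.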